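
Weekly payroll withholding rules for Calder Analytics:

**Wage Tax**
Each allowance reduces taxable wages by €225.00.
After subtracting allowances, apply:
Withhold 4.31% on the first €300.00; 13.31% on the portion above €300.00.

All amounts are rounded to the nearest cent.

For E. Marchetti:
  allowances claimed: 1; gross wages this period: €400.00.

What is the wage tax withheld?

Wage Tax: taxable = €400.00 − 1×€225.00 = €175.00
  4.31% × €175.00 = €7.54

€7.54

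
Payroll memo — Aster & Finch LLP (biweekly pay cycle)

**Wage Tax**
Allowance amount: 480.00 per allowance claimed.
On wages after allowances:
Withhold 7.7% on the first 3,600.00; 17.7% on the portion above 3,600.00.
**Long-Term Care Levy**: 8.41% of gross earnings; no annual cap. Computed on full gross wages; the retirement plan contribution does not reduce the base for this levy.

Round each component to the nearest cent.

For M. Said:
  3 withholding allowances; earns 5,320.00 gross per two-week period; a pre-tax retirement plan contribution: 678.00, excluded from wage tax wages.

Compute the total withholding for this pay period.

Wage Tax: taxable = 5,320.00 − 678.00 − 3×480.00 = 3,202.00
  7.7% × 3,202.00 = 246.55
Long-Term Care Levy: 8.41% × 5,320.00 = 447.41
Total: 246.55 + 447.41 = 693.96

693.96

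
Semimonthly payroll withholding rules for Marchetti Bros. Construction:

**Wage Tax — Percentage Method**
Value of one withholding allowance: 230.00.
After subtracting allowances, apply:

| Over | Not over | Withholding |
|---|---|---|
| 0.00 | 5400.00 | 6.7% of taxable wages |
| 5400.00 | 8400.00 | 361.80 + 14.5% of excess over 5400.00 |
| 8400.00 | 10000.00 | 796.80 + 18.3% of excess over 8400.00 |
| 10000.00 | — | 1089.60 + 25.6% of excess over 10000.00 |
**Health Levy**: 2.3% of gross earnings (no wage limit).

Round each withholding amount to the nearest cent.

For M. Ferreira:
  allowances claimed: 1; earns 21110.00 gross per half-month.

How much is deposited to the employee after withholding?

Wage Tax: taxable = 21110.00 − 1×230.00 = 20880.00
  1089.60 + 25.6% × (20880.00 − 10000.00) = 1089.60 + 25.6% × 10880.00 = 3874.88
Health Levy: 2.3% × 21110.00 = 485.53
Total withheld: 3874.88 + 485.53 = 4360.41
Net pay: 21110.00 − 4360.41 = 16749.59

16749.59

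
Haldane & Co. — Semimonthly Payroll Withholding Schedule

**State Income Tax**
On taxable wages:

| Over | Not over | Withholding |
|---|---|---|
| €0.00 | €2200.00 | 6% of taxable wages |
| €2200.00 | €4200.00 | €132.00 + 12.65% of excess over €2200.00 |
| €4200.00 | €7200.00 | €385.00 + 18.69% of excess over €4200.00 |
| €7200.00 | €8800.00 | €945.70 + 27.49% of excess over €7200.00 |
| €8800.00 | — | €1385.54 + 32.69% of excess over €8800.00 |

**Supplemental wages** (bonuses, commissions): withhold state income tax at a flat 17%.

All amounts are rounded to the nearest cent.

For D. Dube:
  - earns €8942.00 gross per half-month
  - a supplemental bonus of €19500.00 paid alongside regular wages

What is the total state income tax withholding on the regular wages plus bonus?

State Income Tax: taxable = €8942.00
  €1385.54 + 32.69% × (€8942.00 − €8800.00) = €1385.54 + 32.69% × €142.00 = €1431.96
Supplemental (17% flat on bonus): 17% × €19500.00 = €3315.00
Total state income tax: €1431.96 + €3315.00 = €4746.96

€4746.96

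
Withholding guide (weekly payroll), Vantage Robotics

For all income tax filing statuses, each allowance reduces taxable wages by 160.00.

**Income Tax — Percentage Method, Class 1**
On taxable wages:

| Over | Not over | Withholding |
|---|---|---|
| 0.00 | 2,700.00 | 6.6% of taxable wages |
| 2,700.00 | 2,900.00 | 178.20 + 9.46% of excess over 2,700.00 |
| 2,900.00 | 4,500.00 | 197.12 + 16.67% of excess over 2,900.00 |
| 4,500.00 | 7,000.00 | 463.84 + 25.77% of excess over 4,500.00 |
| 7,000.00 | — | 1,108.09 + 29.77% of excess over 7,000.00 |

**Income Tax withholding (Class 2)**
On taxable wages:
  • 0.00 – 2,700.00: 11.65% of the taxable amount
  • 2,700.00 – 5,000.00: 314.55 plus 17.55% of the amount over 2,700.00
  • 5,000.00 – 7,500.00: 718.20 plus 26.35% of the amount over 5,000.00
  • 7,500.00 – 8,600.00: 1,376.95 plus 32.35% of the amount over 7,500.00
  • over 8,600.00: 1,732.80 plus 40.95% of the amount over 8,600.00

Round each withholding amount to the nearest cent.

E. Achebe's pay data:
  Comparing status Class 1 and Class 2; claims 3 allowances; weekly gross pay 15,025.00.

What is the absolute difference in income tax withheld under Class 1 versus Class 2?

Income Tax (Class 1): taxable = 15,025.00 − 3×160.00 = 14,545.00
  1,108.09 + 29.77% × (14,545.00 − 7,000.00) = 1,108.09 + 29.77% × 7,545.00 = 3,354.24
Income Tax (Class 2): taxable = 15,025.00 − 3×160.00 = 14,545.00
  1,732.80 + 40.95% × (14,545.00 − 8,600.00) = 1,732.80 + 40.95% × 5,945.00 = 4,167.28
Difference: |3,354.24 − 4,167.28| = 813.04 (higher under Class 2)

813.04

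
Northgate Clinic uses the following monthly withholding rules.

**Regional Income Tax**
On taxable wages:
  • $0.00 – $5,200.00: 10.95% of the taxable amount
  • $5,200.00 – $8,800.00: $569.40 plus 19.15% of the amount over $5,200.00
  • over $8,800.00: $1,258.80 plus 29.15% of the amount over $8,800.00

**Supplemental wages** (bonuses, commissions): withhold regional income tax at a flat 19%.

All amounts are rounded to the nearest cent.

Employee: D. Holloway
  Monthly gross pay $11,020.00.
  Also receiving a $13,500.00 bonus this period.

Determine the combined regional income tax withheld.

$4,470.93

Regional Income Tax: taxable = $11,020.00
  $1,258.80 + 29.15% × ($11,020.00 − $8,800.00) = $1,258.80 + 29.15% × $2,220.00 = $1,905.93
Supplemental (19% flat on bonus): 19% × $13,500.00 = $2,565.00
Total regional income tax: $1,905.93 + $2,565.00 = $4,470.93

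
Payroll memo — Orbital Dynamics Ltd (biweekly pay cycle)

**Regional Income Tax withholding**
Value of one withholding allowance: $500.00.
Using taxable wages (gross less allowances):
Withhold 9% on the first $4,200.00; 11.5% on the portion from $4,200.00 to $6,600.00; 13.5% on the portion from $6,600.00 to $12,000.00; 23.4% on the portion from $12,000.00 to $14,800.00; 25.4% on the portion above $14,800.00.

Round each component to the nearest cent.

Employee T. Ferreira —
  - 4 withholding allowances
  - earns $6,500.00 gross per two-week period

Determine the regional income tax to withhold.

$412.50

Regional Income Tax: taxable = $6,500.00 − 4×$500.00 = $4,500.00
  $378.00 + 11.5% × ($4,500.00 − $4,200.00) = $378.00 + 11.5% × $300.00 = $412.50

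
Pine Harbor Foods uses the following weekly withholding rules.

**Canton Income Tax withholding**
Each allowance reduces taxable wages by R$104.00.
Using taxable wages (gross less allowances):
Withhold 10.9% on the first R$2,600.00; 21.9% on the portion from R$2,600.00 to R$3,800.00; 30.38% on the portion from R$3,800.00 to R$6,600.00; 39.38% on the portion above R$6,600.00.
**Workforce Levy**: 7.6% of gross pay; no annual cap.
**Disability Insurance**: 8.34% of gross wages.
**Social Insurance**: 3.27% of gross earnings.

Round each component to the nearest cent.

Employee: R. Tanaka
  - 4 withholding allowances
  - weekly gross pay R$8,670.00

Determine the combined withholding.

Canton Income Tax: taxable = R$8,670.00 − 4×R$104.00 = R$8,254.00
  R$1,396.84 + 39.38% × (R$8,254.00 − R$6,600.00) = R$1,396.84 + 39.38% × R$1,654.00 = R$2,048.19
Workforce Levy: 7.6% × R$8,670.00 = R$658.92
Disability Insurance: 8.34% × R$8,670.00 = R$723.08
Social Insurance: 3.27% × R$8,670.00 = R$283.51
Total: R$2,048.19 + R$658.92 + R$723.08 + R$283.51 = R$3,713.70

R$3,713.70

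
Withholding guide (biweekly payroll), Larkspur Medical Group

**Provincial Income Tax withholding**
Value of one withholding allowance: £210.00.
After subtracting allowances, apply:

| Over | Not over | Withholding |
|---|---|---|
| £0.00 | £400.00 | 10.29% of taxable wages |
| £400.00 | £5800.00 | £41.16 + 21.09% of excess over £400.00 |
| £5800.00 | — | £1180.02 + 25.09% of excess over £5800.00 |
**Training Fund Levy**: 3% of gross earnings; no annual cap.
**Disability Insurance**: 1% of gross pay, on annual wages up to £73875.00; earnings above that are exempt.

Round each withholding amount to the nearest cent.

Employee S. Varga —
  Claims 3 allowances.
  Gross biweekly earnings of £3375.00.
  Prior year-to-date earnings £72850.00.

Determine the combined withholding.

Provincial Income Tax: taxable = £3375.00 − 3×£210.00 = £2745.00
  £41.16 + 21.09% × (£2745.00 − £400.00) = £41.16 + 21.09% × £2345.00 = £535.72
Training Fund Levy: 3% × £3375.00 = £101.25
Disability Insurance: cap £73875.00 − YTD £72850.00 = £1025.00 subject; 1% × £1025.00 = £10.25
Total: £535.72 + £101.25 + £10.25 = £647.22

£647.22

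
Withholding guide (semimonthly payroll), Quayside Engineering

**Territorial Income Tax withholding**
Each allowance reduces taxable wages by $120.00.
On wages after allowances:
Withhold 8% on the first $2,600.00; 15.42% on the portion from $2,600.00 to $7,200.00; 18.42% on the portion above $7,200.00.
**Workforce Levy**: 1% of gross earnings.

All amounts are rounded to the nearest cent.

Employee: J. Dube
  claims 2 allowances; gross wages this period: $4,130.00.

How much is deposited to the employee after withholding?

Territorial Income Tax: taxable = $4,130.00 − 2×$120.00 = $3,890.00
  $208.00 + 15.42% × ($3,890.00 − $2,600.00) = $208.00 + 15.42% × $1,290.00 = $406.92
Workforce Levy: 1% × $4,130.00 = $41.30
Total withheld: $406.92 + $41.30 = $448.22
Net pay: $4,130.00 − $448.22 = $3,681.78

$3,681.78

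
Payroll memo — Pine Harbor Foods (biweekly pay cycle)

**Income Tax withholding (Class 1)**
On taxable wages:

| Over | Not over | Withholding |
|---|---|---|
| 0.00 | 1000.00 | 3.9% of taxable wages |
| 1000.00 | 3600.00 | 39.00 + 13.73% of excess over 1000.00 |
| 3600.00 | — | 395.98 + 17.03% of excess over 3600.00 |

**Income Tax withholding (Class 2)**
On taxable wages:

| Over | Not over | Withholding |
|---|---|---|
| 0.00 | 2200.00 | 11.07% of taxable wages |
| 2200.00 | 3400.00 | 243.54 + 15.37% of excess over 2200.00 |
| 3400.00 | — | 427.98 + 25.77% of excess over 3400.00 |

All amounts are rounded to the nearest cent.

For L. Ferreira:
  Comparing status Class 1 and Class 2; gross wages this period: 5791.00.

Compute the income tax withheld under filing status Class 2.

1044.14

Income Tax (Class 2): taxable = 5791.00
  427.98 + 25.77% × (5791.00 − 3400.00) = 427.98 + 25.77% × 2391.00 = 1044.14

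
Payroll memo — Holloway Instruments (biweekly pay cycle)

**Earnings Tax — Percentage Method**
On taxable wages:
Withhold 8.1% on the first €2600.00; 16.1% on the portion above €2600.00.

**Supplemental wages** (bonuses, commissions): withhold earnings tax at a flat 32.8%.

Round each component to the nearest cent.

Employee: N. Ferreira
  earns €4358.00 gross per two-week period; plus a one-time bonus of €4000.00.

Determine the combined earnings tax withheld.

€1805.64

Earnings Tax: taxable = €4358.00
  €210.60 + 16.1% × (€4358.00 − €2600.00) = €210.60 + 16.1% × €1758.00 = €493.64
Supplemental (32.8% flat on bonus): 32.8% × €4000.00 = €1312.00
Total earnings tax: €493.64 + €1312.00 = €1805.64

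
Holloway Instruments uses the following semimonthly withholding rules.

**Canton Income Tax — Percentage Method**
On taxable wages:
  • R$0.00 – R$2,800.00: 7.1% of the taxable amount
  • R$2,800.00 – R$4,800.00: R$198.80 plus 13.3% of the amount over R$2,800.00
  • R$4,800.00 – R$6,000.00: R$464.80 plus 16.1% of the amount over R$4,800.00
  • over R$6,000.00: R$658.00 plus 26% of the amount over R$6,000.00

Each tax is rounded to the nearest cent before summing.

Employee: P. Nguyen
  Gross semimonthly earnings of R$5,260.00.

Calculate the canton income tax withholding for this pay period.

Canton Income Tax: taxable = R$5,260.00
  R$464.80 + 16.1% × (R$5,260.00 − R$4,800.00) = R$464.80 + 16.1% × R$460.00 = R$538.86

R$538.86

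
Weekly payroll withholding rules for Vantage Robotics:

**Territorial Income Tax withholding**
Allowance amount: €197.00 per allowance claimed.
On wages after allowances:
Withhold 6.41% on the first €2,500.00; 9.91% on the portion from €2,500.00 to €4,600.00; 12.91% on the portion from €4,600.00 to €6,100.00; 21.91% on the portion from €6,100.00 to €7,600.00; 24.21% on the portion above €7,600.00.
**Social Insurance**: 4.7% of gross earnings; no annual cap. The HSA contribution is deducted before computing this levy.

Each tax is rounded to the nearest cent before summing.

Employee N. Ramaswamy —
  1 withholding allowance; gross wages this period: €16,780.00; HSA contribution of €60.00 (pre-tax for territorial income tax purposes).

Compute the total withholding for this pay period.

€3,836.76

Territorial Income Tax: taxable = €16,780.00 − €60.00 − 1×€197.00 = €16,523.00
  €890.66 + 24.21% × (€16,523.00 − €7,600.00) = €890.66 + 24.21% × €8,923.00 = €3,050.92
Social Insurance: 4.7% × €16,720.00 = €785.84
Total: €3,050.92 + €785.84 = €3,836.76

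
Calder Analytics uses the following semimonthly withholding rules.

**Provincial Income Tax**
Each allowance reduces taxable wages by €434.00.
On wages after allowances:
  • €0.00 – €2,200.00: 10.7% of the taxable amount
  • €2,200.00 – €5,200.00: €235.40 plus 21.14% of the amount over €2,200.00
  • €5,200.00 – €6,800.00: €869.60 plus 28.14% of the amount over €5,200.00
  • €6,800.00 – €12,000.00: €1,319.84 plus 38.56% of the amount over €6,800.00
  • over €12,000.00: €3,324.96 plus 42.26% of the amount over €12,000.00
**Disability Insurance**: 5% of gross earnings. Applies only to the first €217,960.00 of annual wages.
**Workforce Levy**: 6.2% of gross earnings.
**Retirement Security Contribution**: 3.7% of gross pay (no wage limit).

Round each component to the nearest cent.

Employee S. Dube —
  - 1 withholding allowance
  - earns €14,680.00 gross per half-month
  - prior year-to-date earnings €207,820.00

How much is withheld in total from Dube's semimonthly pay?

Provincial Income Tax: taxable = €14,680.00 − 1×€434.00 = €14,246.00
  €3,324.96 + 42.26% × (€14,246.00 − €12,000.00) = €3,324.96 + 42.26% × €2,246.00 = €4,274.12
Disability Insurance: cap €217,960.00 − YTD €207,820.00 = €10,140.00 subject; 5% × €10,140.00 = €507.00
Workforce Levy: 6.2% × €14,680.00 = €910.16
Retirement Security Contribution: 3.7% × €14,680.00 = €543.16
Total: €4,274.12 + €507.00 + €910.16 + €543.16 = €6,234.44

€6,234.44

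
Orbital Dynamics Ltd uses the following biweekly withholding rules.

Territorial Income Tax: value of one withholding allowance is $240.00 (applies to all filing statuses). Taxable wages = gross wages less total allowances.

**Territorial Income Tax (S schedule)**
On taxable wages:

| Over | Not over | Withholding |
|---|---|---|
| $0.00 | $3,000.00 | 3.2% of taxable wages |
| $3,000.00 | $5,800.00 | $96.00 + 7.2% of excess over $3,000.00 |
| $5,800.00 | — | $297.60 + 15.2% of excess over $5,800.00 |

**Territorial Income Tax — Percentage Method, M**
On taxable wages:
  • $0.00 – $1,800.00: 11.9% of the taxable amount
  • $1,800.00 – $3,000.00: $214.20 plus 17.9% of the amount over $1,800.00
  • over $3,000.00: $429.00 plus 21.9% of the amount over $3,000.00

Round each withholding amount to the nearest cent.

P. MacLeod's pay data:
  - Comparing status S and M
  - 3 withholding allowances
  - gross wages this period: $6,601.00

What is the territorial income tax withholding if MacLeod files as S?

Territorial Income Tax (S): taxable = $6,601.00 − 3×$240.00 = $5,881.00
  $297.60 + 15.2% × ($5,881.00 − $5,800.00) = $297.60 + 15.2% × $81.00 = $309.91

$309.91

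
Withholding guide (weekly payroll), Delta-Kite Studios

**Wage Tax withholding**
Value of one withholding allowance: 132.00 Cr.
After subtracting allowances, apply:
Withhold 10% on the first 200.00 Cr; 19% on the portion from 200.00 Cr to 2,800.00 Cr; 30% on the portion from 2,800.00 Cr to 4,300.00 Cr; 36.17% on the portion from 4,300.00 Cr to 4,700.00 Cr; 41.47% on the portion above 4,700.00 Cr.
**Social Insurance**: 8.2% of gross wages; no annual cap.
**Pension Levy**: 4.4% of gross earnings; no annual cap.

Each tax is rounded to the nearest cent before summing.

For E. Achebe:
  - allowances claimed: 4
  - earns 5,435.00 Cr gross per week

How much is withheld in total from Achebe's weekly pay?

Wage Tax: taxable = 5,435.00 Cr − 4×132.00 Cr = 4,907.00 Cr
  1,108.68 Cr + 41.47% × (4,907.00 Cr − 4,700.00 Cr) = 1,108.68 Cr + 41.47% × 207.00 Cr = 1,194.52 Cr
Social Insurance: 8.2% × 5,435.00 Cr = 445.67 Cr
Pension Levy: 4.4% × 5,435.00 Cr = 239.14 Cr
Total: 1,194.52 Cr + 445.67 Cr + 239.14 Cr = 1,879.33 Cr

1,879.33 Cr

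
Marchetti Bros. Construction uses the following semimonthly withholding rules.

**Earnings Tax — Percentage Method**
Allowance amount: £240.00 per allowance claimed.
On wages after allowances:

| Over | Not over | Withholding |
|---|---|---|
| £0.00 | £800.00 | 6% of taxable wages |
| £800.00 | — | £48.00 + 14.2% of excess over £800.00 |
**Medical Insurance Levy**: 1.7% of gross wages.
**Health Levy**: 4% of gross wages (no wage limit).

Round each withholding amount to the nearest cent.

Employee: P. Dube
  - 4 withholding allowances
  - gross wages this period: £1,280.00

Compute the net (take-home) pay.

Earnings Tax: taxable = £1,280.00 − 4×£240.00 = £320.00
  6% × £320.00 = £19.20
Medical Insurance Levy: 1.7% × £1,280.00 = £21.76
Health Levy: 4% × £1,280.00 = £51.20
Total withheld: £19.20 + £21.76 + £51.20 = £92.16
Net pay: £1,280.00 − £92.16 = £1,187.84

£1,187.84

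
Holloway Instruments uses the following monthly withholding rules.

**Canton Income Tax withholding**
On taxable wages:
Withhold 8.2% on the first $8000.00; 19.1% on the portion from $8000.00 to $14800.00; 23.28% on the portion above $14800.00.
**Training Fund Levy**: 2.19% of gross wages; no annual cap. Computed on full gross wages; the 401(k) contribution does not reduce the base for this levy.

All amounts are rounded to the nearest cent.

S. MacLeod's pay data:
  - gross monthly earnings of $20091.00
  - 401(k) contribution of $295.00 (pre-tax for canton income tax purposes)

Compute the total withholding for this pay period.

Canton Income Tax: taxable = $20091.00 − $295.00 = $19796.00
  $1954.80 + 23.28% × ($19796.00 − $14800.00) = $1954.80 + 23.28% × $4996.00 = $3117.87
Training Fund Levy: 2.19% × $20091.00 = $439.99
Total: $3117.87 + $439.99 = $3557.86

$3557.86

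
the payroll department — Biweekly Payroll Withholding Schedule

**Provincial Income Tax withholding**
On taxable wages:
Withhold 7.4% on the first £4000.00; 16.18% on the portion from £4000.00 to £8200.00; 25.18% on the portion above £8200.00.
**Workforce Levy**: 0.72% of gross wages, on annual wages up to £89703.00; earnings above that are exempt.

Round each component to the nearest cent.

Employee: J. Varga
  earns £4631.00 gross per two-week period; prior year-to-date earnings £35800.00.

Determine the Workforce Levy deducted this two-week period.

£33.34

Workforce Levy: 0.72% × £4631.00 = £33.34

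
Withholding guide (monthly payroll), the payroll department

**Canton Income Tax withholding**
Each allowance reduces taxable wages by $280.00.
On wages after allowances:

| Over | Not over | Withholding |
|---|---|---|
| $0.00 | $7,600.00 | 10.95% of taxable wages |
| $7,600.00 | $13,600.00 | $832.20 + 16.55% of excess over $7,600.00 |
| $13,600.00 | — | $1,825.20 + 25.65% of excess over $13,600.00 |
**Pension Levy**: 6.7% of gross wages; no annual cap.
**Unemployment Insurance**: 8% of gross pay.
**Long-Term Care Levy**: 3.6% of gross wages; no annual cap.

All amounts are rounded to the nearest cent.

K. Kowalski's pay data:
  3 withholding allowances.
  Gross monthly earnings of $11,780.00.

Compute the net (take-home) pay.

Canton Income Tax: taxable = $11,780.00 − 3×$280.00 = $10,940.00
  $832.20 + 16.55% × ($10,940.00 − $7,600.00) = $832.20 + 16.55% × $3,340.00 = $1,384.97
Pension Levy: 6.7% × $11,780.00 = $789.26
Unemployment Insurance: 8% × $11,780.00 = $942.40
Long-Term Care Levy: 3.6% × $11,780.00 = $424.08
Total withheld: $1,384.97 + $789.26 + $942.40 + $424.08 = $3,540.71
Net pay: $11,780.00 − $3,540.71 = $8,239.29

$8,239.29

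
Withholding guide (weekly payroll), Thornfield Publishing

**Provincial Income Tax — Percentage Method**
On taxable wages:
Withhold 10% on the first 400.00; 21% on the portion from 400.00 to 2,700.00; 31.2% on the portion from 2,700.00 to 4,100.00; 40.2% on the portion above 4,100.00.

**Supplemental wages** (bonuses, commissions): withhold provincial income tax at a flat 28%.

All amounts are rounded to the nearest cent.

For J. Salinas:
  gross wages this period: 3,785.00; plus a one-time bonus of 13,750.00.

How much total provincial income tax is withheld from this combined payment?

4,711.52

Provincial Income Tax: taxable = 3,785.00
  523.00 + 31.2% × (3,785.00 − 2,700.00) = 523.00 + 31.2% × 1,085.00 = 861.52
Supplemental (28% flat on bonus): 28% × 13,750.00 = 3,850.00
Total provincial income tax: 861.52 + 3,850.00 = 4,711.52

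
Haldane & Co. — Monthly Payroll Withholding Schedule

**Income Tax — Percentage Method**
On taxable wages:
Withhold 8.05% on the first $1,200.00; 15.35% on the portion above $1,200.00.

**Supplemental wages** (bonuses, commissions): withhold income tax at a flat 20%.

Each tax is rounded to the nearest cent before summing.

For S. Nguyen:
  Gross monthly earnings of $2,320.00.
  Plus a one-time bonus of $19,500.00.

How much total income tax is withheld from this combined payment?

$4,168.52

Income Tax: taxable = $2,320.00
  $96.60 + 15.35% × ($2,320.00 − $1,200.00) = $96.60 + 15.35% × $1,120.00 = $268.52
Supplemental (20% flat on bonus): 20% × $19,500.00 = $3,900.00
Total income tax: $268.52 + $3,900.00 = $4,168.52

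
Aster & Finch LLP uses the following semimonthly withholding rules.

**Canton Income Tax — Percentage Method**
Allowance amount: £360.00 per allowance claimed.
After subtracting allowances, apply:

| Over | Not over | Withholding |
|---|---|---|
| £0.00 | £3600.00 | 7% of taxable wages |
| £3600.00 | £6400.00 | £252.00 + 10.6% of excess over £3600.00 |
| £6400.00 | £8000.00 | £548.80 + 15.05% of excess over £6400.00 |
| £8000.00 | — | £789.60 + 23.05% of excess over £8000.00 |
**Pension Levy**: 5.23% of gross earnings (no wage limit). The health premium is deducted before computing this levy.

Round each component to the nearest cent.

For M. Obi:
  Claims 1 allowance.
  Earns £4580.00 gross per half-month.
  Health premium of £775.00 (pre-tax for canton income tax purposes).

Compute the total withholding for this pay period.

Canton Income Tax: taxable = £4580.00 − £775.00 − 1×£360.00 = £3445.00
  7% × £3445.00 = £241.15
Pension Levy: 5.23% × £3805.00 = £199.00
Total: £241.15 + £199.00 = £440.15

£440.15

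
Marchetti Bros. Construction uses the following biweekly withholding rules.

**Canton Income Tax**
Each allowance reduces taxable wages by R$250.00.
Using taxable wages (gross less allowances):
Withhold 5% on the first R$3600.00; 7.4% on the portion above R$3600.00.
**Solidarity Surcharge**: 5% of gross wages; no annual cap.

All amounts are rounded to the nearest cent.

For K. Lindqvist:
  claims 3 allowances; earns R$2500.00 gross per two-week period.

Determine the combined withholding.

R$212.50

Canton Income Tax: taxable = R$2500.00 − 3×R$250.00 = R$1750.00
  5% × R$1750.00 = R$87.50
Solidarity Surcharge: 5% × R$2500.00 = R$125.00
Total: R$87.50 + R$125.00 = R$212.50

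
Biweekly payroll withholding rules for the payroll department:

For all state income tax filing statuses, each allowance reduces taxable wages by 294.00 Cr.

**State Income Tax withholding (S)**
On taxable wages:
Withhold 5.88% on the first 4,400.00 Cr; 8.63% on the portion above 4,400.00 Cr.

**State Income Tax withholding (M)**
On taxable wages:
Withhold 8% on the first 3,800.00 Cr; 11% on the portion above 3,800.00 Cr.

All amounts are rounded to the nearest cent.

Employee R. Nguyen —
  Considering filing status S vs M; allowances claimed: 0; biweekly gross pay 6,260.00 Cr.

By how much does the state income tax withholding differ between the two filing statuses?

155.36 Cr

State Income Tax (S): taxable = 6,260.00 Cr
  258.72 Cr + 8.63% × (6,260.00 Cr − 4,400.00 Cr) = 258.72 Cr + 8.63% × 1,860.00 Cr = 419.24 Cr
State Income Tax (M): taxable = 6,260.00 Cr
  304.00 Cr + 11% × (6,260.00 Cr − 3,800.00 Cr) = 304.00 Cr + 11% × 2,460.00 Cr = 574.60 Cr
Difference: |419.24 Cr − 574.60 Cr| = 155.36 Cr (higher under M)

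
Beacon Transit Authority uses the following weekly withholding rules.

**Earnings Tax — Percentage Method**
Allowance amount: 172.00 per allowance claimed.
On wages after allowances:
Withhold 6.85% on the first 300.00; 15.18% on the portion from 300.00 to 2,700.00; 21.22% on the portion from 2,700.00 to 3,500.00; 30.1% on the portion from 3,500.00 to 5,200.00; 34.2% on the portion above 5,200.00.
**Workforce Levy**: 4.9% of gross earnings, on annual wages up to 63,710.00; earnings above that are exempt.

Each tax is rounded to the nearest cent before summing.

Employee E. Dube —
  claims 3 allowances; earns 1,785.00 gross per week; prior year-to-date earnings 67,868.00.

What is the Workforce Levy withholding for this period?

Workforce Levy: YTD 67,868.00 ≥ cap 63,710.00 → 0.00

0.00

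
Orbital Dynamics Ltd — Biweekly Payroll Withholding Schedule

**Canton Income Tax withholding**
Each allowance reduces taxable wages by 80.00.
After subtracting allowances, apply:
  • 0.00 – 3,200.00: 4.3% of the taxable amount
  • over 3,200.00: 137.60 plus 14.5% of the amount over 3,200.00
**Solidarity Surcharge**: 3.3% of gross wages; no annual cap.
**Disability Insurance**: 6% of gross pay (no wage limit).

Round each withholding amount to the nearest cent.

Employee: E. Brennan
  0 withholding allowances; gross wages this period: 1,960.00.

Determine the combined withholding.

266.56

Canton Income Tax: taxable = 1,960.00
  4.3% × 1,960.00 = 84.28
Solidarity Surcharge: 3.3% × 1,960.00 = 64.68
Disability Insurance: 6% × 1,960.00 = 117.60
Total: 84.28 + 64.68 + 117.60 = 266.56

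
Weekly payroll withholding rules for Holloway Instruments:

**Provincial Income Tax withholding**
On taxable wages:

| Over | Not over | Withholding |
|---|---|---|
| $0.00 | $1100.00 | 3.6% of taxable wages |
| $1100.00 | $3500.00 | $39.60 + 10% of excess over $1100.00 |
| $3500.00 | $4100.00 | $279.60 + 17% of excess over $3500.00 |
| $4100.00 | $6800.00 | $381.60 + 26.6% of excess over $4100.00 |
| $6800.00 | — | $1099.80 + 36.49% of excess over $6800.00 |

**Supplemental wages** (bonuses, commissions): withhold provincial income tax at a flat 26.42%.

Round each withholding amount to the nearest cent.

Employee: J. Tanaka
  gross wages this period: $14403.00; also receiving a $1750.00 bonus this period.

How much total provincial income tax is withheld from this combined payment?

$4336.48

Provincial Income Tax: taxable = $14403.00
  $1099.80 + 36.49% × ($14403.00 − $6800.00) = $1099.80 + 36.49% × $7603.00 = $3874.13
Supplemental (26.42% flat on bonus): 26.42% × $1750.00 = $462.35
Total provincial income tax: $3874.13 + $462.35 = $4336.48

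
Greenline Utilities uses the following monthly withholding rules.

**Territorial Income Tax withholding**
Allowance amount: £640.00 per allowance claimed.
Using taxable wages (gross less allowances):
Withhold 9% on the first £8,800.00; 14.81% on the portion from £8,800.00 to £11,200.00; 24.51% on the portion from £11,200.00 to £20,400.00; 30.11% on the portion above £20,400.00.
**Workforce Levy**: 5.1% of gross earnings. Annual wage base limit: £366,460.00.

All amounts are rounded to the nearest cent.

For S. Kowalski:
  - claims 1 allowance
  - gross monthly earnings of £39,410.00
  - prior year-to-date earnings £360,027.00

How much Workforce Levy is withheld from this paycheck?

Workforce Levy: cap £366,460.00 − YTD £360,027.00 = £6,433.00 subject; 5.1% × £6,433.00 = £328.08

£328.08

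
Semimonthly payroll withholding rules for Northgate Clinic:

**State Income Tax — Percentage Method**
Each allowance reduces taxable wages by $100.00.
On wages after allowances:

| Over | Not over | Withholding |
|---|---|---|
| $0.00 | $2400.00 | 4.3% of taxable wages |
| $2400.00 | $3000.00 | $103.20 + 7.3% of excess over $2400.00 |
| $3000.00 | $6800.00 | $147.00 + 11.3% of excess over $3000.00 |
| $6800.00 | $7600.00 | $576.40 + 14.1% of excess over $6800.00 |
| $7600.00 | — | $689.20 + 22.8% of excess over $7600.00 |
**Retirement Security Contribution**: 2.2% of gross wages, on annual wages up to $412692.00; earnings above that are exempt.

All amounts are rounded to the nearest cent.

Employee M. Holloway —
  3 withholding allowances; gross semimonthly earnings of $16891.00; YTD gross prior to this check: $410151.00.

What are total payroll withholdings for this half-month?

$2795.05

State Income Tax: taxable = $16891.00 − 3×$100.00 = $16591.00
  $689.20 + 22.8% × ($16591.00 − $7600.00) = $689.20 + 22.8% × $8991.00 = $2739.15
Retirement Security Contribution: cap $412692.00 − YTD $410151.00 = $2541.00 subject; 2.2% × $2541.00 = $55.90
Total: $2739.15 + $55.90 = $2795.05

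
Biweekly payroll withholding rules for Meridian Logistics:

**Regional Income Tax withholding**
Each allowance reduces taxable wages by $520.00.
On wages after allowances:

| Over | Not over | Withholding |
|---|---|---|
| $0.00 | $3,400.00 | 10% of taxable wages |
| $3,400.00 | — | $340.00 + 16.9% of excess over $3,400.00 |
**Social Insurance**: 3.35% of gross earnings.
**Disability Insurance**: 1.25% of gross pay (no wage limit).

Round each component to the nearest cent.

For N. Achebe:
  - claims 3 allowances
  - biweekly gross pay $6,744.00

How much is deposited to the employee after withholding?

$5,792.28

Regional Income Tax: taxable = $6,744.00 − 3×$520.00 = $5,184.00
  $340.00 + 16.9% × ($5,184.00 − $3,400.00) = $340.00 + 16.9% × $1,784.00 = $641.50
Social Insurance: 3.35% × $6,744.00 = $225.92
Disability Insurance: 1.25% × $6,744.00 = $84.30
Total withheld: $641.50 + $225.92 + $84.30 = $951.72
Net pay: $6,744.00 − $951.72 = $5,792.28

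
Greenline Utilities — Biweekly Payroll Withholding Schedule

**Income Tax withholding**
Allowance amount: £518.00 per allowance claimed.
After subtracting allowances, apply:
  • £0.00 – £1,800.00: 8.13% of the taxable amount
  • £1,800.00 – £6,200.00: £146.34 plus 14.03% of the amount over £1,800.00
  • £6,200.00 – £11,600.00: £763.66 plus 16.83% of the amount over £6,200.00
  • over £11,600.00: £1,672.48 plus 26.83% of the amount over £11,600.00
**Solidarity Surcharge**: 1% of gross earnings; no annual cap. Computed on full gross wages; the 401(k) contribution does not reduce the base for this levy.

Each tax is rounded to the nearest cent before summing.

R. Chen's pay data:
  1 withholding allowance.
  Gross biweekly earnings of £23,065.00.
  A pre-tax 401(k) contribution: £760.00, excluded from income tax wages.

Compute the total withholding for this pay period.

Income Tax: taxable = £23,065.00 − £760.00 − 1×£518.00 = £21,787.00
  £1,672.48 + 26.83% × (£21,787.00 − £11,600.00) = £1,672.48 + 26.83% × £10,187.00 = £4,405.65
Solidarity Surcharge: 1% × £23,065.00 = £230.65
Total: £4,405.65 + £230.65 = £4,636.30

£4,636.30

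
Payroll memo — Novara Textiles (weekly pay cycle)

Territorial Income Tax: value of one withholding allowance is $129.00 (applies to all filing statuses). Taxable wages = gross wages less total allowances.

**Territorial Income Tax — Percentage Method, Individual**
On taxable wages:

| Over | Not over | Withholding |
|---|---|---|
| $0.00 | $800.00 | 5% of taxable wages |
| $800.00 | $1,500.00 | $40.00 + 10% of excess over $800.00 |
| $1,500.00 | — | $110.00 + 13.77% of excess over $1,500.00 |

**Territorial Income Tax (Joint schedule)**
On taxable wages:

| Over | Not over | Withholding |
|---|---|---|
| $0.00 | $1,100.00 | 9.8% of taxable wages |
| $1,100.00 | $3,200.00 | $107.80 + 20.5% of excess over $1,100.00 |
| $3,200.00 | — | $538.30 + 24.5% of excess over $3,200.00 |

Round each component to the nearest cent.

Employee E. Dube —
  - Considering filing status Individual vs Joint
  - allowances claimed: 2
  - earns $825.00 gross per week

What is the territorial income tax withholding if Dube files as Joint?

$55.57

Territorial Income Tax (Joint): taxable = $825.00 − 2×$129.00 = $567.00
  9.8% × $567.00 = $55.57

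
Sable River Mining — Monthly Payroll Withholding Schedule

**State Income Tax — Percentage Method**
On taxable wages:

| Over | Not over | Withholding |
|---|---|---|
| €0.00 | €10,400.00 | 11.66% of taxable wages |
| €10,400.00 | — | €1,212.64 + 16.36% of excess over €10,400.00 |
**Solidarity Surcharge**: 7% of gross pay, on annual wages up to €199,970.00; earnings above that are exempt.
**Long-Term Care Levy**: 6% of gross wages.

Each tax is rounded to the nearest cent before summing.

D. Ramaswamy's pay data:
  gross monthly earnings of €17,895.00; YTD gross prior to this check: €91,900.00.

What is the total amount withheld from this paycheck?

State Income Tax: taxable = €17,895.00
  €1,212.64 + 16.36% × (€17,895.00 − €10,400.00) = €1,212.64 + 16.36% × €7,495.00 = €2,438.82
Solidarity Surcharge: 7% × €17,895.00 = €1,252.65
Long-Term Care Levy: 6% × €17,895.00 = €1,073.70
Total: €2,438.82 + €1,252.65 + €1,073.70 = €4,765.17

€4,765.17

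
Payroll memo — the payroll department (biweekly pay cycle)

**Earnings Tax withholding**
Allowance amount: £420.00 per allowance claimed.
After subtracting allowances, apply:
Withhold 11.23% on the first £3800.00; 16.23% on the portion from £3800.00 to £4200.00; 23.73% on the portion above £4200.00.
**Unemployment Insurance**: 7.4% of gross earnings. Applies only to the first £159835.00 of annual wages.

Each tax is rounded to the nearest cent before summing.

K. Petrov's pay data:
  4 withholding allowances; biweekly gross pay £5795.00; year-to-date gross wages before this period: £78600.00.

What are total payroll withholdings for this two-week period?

Earnings Tax: taxable = £5795.00 − 4×£420.00 = £4115.00
  £426.74 + 16.23% × (£4115.00 − £3800.00) = £426.74 + 16.23% × £315.00 = £477.86
Unemployment Insurance: 7.4% × £5795.00 = £428.83
Total: £477.86 + £428.83 = £906.69

£906.69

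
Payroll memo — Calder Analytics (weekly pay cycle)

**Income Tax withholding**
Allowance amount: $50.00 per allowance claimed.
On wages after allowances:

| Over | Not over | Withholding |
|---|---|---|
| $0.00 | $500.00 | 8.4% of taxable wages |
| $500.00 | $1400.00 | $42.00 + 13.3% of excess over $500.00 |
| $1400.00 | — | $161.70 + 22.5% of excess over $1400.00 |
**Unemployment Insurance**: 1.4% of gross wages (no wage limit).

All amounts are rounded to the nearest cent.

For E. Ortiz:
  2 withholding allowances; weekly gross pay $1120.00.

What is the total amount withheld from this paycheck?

Income Tax: taxable = $1120.00 − 2×$50.00 = $1020.00
  $42.00 + 13.3% × ($1020.00 − $500.00) = $42.00 + 13.3% × $520.00 = $111.16
Unemployment Insurance: 1.4% × $1120.00 = $15.68
Total: $111.16 + $15.68 = $126.84

$126.84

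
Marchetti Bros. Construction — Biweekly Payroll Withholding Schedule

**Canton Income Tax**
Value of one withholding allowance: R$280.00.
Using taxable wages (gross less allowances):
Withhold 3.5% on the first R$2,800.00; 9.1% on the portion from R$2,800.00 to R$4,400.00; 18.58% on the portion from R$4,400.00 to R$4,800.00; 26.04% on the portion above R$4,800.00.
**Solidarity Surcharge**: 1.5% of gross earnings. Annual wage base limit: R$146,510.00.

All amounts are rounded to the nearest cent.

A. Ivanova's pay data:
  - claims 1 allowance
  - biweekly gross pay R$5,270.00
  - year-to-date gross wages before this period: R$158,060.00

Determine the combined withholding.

Canton Income Tax: taxable = R$5,270.00 − 1×R$280.00 = R$4,990.00
  R$317.92 + 26.04% × (R$4,990.00 − R$4,800.00) = R$317.92 + 26.04% × R$190.00 = R$367.40
Solidarity Surcharge: YTD R$158,060.00 ≥ cap R$146,510.00 → R$0.00
Total: R$367.40 + R$0.00 = R$367.40

R$367.40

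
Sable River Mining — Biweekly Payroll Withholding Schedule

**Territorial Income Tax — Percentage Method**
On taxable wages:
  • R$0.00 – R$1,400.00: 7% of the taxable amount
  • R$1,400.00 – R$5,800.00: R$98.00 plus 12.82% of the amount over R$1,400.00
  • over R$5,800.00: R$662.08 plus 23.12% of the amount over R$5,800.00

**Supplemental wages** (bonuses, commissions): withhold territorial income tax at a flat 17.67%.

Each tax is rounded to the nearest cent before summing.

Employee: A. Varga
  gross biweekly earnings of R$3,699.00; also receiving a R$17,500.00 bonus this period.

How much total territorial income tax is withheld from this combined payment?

Territorial Income Tax: taxable = R$3,699.00
  R$98.00 + 12.82% × (R$3,699.00 − R$1,400.00) = R$98.00 + 12.82% × R$2,299.00 = R$392.73
Supplemental (17.67% flat on bonus): 17.67% × R$17,500.00 = R$3,092.25
Total territorial income tax: R$392.73 + R$3,092.25 = R$3,484.98

R$3,484.98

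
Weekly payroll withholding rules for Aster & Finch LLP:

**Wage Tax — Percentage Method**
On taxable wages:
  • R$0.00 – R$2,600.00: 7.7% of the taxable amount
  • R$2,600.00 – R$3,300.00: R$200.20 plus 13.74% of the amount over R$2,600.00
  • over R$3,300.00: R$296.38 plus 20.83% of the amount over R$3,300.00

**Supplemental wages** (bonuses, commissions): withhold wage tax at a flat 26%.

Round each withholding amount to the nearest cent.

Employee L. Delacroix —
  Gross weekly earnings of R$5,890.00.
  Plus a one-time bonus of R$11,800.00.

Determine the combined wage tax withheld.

Wage Tax: taxable = R$5,890.00
  R$296.38 + 20.83% × (R$5,890.00 − R$3,300.00) = R$296.38 + 20.83% × R$2,590.00 = R$835.88
Supplemental (26% flat on bonus): 26% × R$11,800.00 = R$3,068.00
Total wage tax: R$835.88 + R$3,068.00 = R$3,903.88

R$3,903.88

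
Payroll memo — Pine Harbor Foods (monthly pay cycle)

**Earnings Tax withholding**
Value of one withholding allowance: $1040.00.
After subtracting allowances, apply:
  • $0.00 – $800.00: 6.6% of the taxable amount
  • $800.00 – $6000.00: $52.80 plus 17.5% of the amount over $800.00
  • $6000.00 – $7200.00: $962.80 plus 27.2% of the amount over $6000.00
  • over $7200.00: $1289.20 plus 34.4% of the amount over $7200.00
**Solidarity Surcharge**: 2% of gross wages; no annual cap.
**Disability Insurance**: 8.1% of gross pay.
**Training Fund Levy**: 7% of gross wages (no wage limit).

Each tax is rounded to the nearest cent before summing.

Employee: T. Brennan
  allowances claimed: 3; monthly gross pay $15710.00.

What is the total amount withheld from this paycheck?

Earnings Tax: taxable = $15710.00 − 3×$1040.00 = $12590.00
  $1289.20 + 34.4% × ($12590.00 − $7200.00) = $1289.20 + 34.4% × $5390.00 = $3143.36
Solidarity Surcharge: 2% × $15710.00 = $314.20
Disability Insurance: 8.1% × $15710.00 = $1272.51
Training Fund Levy: 7% × $15710.00 = $1099.70
Total: $3143.36 + $314.20 + $1272.51 + $1099.70 = $5829.77

$5829.77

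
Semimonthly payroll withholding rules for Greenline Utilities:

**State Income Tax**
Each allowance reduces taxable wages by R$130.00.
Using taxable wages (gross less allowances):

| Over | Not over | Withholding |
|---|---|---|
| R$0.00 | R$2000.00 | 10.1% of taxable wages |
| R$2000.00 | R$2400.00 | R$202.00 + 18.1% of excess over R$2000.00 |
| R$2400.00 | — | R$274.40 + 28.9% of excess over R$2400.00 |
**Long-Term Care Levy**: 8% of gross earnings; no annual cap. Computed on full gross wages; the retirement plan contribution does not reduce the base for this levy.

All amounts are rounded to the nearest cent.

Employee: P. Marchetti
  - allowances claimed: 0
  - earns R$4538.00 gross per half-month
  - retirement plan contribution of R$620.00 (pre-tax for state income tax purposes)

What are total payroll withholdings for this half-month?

R$1076.14

State Income Tax: taxable = R$4538.00 − R$620.00 = R$3918.00
  R$274.40 + 28.9% × (R$3918.00 − R$2400.00) = R$274.40 + 28.9% × R$1518.00 = R$713.10
Long-Term Care Levy: 8% × R$4538.00 = R$363.04
Total: R$713.10 + R$363.04 = R$1076.14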